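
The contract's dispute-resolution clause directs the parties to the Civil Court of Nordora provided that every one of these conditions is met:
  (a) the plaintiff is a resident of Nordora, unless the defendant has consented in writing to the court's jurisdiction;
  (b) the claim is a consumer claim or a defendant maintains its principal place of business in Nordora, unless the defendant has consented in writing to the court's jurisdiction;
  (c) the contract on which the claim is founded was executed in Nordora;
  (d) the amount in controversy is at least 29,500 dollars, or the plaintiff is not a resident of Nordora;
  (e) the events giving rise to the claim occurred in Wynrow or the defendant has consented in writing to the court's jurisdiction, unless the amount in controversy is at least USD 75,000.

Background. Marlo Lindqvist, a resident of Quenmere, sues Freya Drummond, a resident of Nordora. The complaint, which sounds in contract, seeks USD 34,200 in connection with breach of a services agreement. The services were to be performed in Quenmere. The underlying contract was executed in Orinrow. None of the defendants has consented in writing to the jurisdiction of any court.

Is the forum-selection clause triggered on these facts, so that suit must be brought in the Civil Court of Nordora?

The Civil Court of Nordora:
  (a) The plaintiff resides in Quenmere, not Nordora. The proviso offers no rescue either, since no such written consent has been filed. Condition not met.
  (b) The claim is a contract claim, not a consumer claim; no defendant is a corporation — no alternative holds. And no such written consent has been filed, so the proviso does not save it. Not met.
  (c) The contract was executed in Orinrow, not Nordora. Condition not met.
  (d) The amount in controversy is 34,200 dollars, which meets the $29,500 floor, so this disjunct is met. Met.
  (e) The operative events occurred in Quenmere, not Wynrow; no such written consent has been filed — none of the alternatives is met. And the amount in controversy is $34,200, below the 75,000 dollars floor, so the proviso does not save it. Fails.
  → The clause does not apply.

No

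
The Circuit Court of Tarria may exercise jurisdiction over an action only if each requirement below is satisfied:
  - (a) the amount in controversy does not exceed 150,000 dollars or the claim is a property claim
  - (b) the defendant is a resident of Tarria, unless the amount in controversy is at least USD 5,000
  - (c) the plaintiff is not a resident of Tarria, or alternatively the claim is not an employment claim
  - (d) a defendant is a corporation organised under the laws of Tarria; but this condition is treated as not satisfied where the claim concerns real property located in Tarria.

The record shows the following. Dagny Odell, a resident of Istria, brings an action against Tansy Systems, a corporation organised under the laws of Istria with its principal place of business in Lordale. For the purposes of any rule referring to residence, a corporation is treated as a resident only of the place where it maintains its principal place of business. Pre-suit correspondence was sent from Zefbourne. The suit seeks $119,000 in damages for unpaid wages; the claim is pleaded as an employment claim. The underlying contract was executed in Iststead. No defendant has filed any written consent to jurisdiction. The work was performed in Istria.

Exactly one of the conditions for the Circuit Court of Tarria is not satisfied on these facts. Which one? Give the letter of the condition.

The Circuit Court of Tarria:
  (a) The amount in controversy is USD 119,000, within the 150,000 dollars ceiling, which satisfies one of the alternatives. Satisfied.
  (b) The defendant resides in Lordale, not Tarria. The proviso rescues it, though: the amount in controversy is 119,000 dollars, which meets the USD 5,000 floor. Met.
  (c) The plaintiff resides in Istria, which is not Tarria, so one alternative holds. Condition met.
  (d) The corporate defendant(s) are organised in Istria, not Tarria. Not satisfied.
Only condition (d) fails.

(d)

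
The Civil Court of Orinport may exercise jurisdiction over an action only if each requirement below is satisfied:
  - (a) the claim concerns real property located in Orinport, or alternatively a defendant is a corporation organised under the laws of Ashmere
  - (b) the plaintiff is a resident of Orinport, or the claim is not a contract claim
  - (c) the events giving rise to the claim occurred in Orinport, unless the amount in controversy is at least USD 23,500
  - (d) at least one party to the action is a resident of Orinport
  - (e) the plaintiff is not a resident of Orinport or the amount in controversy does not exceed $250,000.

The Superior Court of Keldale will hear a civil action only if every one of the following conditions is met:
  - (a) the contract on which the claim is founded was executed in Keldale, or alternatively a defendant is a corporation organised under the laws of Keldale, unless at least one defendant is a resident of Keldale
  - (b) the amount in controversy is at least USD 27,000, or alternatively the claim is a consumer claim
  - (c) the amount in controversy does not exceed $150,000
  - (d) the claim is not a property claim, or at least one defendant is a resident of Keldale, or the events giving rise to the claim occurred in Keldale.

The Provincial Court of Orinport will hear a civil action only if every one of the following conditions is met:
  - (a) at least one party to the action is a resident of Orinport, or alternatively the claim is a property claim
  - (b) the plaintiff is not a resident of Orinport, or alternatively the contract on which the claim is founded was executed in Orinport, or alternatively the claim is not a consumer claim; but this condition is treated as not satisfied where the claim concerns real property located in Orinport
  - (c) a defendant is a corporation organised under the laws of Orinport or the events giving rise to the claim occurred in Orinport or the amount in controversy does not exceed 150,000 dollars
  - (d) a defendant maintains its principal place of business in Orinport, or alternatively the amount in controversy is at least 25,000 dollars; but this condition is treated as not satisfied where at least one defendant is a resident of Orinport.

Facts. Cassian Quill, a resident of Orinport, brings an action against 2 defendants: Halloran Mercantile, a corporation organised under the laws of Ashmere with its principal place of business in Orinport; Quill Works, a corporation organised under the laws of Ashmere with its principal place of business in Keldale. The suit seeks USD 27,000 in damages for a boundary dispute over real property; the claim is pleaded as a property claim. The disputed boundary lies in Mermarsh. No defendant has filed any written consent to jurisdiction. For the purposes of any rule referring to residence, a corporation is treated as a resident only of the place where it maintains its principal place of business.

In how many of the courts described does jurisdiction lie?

The Civil Court of Orinport:
  (a) Halloran Mercantile is organised under the laws of Ashmere, which satisfies one of the alternatives. Met.
  (b) The plaintiff resides in Orinport — that alternative is enough. Met.
  (c) The operative events occurred in Mermarsh, not Orinport. However, the amount in controversy is $27,000, which meets the USD 23,500 floor, so the 'unless' proviso supplies this condition. Condition met.
  (d) Cassian Quill resides in Orinport. Condition met.
  (e) The amount in controversy is 27,000 dollars, within the 250,000 dollars ceiling, which satisfies one of the alternatives. Satisfied.
  → The court has jurisdiction.
The Superior Court of Keldale:
  (a) No contract (and hence no place of execution) is alleged; the corporate defendant(s) are organised in Ashmere, not Keldale — none of the alternatives is met. But Quill Works resides in Keldale, and the 'unless' clause therefore excuses the requirement. Condition met.
  (b) The amount in controversy is $27,000, which meets the USD 27,000 floor — that alternative is enough. Met.
  (c) The amount in controversy is 27,000 dollars, within the USD 150,000 ceiling. Satisfied.
  (d) Quill Works resides in Keldale, which satisfies one of the alternatives. Condition met.
  → Every requirement is satisfied — jurisdiction.
The Provincial Court of Orinport:
  (a) Cassian Quill resides in Orinport, which satisfies one of the alternatives. Met.
  (b) The claim is a property claim, not a consumer claim, so this disjunct is met. The carve-out does not apply: the property lies in Mermarsh, not Orinport. Met.
  (c) The amount in controversy is 27,000 dollars, within the 150,000 dollars ceiling — that alternative is enough. Satisfied.
  (d) Halloran Mercantile has its principal place of business in Orinport, so this disjunct is met. But Halloran Mercantile resides in Orinport, triggering the carve-out and defeating this condition. Not met.
  → At least one condition fails; no jurisdiction.
Courts with jurisdiction: the Civil Court of Orinport, the Superior Court of Keldale — 2 in total.

2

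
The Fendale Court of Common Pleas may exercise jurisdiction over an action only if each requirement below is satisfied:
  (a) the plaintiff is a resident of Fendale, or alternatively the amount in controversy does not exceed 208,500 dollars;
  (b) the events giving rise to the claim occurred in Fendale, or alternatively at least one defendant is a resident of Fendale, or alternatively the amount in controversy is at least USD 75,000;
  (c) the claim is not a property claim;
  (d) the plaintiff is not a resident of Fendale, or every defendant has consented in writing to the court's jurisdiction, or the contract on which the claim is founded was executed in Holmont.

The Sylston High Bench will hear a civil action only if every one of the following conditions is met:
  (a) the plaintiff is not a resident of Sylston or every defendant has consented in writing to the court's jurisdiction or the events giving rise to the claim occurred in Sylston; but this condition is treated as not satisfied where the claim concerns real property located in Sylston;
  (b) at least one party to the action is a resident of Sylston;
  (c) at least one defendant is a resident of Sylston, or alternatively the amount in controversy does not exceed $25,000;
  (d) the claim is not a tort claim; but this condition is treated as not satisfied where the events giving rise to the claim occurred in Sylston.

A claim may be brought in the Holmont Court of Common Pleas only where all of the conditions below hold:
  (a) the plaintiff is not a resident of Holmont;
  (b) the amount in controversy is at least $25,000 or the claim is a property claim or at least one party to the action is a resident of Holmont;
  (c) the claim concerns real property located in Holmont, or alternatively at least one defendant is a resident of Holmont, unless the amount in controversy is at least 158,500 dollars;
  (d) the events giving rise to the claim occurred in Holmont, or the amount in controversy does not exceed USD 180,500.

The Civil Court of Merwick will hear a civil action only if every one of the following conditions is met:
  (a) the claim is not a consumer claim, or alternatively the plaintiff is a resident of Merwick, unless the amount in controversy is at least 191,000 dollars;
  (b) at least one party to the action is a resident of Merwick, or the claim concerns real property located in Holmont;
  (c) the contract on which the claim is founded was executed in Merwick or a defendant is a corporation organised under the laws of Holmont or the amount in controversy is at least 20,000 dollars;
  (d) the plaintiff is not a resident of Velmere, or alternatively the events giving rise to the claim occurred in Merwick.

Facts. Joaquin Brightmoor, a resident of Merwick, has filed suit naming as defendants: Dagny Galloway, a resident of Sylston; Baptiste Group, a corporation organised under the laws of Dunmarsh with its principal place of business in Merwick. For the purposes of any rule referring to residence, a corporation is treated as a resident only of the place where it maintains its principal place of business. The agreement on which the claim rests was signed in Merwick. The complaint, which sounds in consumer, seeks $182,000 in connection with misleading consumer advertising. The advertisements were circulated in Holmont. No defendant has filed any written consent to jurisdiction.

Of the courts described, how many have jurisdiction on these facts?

The Fendale Court of Common Pleas:
  (a) The amount in controversy is USD 182,000, within the USD 208,500 ceiling — that alternative is enough. Met.
  (b) The amount in controversy is USD 182,000, which meets the $75,000 floor — that alternative is enough. Satisfied.
  (c) The claim is a consumer claim, not a property claim. Met.
  (d) The plaintiff resides in Merwick, which is not Fendale, so one alternative holds. Met.
  → Jurisdiction lies.
The Sylston High Bench:
  (a) The plaintiff resides in Merwick, which is not Sylston, so this disjunct is met. The exception is not triggered, since the claim does not concern real property. Satisfied.
  (b) Dagny Galloway resides in Sylston. Met.
  (c) Dagny Galloway resides in Sylston, so one alternative holds. Condition met.
  (d) The claim is a consumer claim, not a tort claim. The exception is not triggered, since the operative events occurred in Holmont, not Sylston. Met.
  → The court has jurisdiction.
The Holmont Court of Common Pleas:
  (a) The plaintiff resides in Merwick, which is not Holmont. Condition met.
  (b) The amount in controversy is $182,000, which meets the USD 25,000 floor, which satisfies one of the alternatives. Satisfied.
  (c) The claim does not concern real property; no defendant resides in Holmont (they reside in Sylston, Merwick) — every alternative fails. But the amount in controversy is $182,000, which meets the 158,500 dollars floor, and the 'unless' clause therefore excuses the requirement. Met.
  (d) The operative events occurred in Holmont, so one alternative holds. Met.
  → Every requirement is satisfied — jurisdiction.
The Civil Court of Merwick:
  (a) The plaintiff resides in Merwick — that alternative is enough. Condition met.
  (b) Joaquin Brightmoor resides in Merwick, so one alternative holds. Met.
  (c) The contract was executed in Merwick, so this disjunct is met. Satisfied.
  (d) The plaintiff resides in Merwick, which is not Velmere — that alternative is enough. Met.
  → Jurisdiction lies.
Courts with jurisdiction: the Fendale Court of Common Pleas, the Sylston High Bench, the Holmont Court of Common Pleas, the Civil Court of Merwick — 4 in total.

4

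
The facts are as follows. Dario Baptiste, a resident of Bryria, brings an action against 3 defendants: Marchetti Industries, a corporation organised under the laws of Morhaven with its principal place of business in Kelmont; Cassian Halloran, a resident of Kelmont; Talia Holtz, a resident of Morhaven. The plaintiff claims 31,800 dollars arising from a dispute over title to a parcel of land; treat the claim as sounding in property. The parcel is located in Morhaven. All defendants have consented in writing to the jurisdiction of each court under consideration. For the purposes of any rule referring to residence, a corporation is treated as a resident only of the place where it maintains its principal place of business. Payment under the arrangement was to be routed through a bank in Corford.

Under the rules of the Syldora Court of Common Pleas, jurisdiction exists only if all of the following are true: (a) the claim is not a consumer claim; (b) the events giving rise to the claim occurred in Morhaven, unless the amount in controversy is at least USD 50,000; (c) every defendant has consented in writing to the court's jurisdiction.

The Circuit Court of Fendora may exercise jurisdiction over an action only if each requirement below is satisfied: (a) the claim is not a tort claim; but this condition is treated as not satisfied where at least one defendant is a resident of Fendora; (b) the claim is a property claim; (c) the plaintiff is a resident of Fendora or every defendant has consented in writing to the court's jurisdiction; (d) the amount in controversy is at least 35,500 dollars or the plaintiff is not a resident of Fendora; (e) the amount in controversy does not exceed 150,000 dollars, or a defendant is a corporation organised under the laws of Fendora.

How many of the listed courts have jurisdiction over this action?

The Syldora Court of Common Pleas:
  (a) The claim is a property claim, not a consumer claim. Condition met.
  (b) The operative events occurred in Morhaven. Met.
  (c) Every defendant has filed written consent. Met.
  → Every requirement is satisfied — jurisdiction.
The Circuit Court of Fendora:
  (a) The claim is a property claim, not a tort claim. The exception is not triggered, since no defendant resides in Fendora (they reside in Kelmont, Kelmont, Morhaven). Satisfied.
  (b) The claim is a property claim. Condition met.
  (c) Every defendant has filed written consent, so one alternative holds. Condition met.
  (d) The plaintiff resides in Bryria, which is not Fendora, so one alternative holds. Condition met.
  (e) The amount in controversy is $31,800, within the $150,000 ceiling, which satisfies one of the alternatives. Satisfied.
  → The court has jurisdiction.
Courts with jurisdiction: the Syldora Court of Common Pleas, the Circuit Court of Fendora — 2 in total.

2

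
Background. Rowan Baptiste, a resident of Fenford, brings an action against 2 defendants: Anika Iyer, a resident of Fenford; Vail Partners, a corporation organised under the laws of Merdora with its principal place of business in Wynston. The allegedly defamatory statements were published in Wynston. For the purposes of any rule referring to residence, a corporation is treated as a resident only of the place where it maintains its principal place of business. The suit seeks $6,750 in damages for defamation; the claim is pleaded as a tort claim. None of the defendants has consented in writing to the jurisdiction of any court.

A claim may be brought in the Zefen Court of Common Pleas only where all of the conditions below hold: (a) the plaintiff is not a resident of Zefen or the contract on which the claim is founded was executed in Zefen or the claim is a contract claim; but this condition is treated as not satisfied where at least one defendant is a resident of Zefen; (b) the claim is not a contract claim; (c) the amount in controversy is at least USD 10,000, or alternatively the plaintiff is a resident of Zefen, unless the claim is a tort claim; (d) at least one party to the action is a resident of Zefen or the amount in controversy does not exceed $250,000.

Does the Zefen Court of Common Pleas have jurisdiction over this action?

The Zefen Court of Common Pleas:
  (a) The plaintiff resides in Fenford, which is not Zefen, which satisfies one of the alternatives. The exception is not triggered, since no defendant resides in Zefen (they reside in Fenford, Wynston). Met.
  (b) The claim is a tort claim, not a contract claim. Satisfied.
  (c) The amount in controversy is $6,750, below the 10,000 dollars floor; the plaintiff resides in Fenford, not Zefen — no alternative holds. But the claim is a tort claim, and the 'unless' clause therefore excuses the requirement. Condition met.
  (d) The amount in controversy is $6,750, within the $250,000 ceiling, so this disjunct is met. Satisfied.
  → The court has jurisdiction.

Yes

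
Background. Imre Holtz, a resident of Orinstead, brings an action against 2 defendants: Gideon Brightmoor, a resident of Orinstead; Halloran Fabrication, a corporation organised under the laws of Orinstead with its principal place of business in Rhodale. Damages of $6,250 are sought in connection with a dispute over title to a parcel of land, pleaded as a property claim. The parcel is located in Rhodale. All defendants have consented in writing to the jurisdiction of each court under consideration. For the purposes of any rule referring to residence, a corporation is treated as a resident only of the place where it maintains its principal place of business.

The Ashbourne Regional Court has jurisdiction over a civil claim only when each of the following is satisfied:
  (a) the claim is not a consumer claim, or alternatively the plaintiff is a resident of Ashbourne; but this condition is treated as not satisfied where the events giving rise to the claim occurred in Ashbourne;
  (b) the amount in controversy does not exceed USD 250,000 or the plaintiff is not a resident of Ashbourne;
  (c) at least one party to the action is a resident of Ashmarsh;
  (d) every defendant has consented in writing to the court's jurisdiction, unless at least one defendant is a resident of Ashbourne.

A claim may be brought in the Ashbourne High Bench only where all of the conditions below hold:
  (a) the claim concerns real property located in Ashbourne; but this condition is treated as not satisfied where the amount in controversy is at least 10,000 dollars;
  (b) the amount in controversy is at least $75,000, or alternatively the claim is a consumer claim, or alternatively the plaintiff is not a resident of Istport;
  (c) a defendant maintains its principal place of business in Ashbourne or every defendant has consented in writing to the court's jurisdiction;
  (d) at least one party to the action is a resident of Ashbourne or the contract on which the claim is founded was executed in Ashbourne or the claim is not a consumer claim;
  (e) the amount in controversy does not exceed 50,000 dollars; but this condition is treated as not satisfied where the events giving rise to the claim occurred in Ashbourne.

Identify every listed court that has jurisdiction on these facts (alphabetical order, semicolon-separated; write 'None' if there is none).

None

The Ashbourne Regional Court:
  (a) The claim is a property claim, not a consumer claim, so one alternative holds. The exception is not triggered, since the operative events occurred in Rhodale, not Ashbourne. Met.
  (b) The amount in controversy is USD 6,250, within the USD 250,000 ceiling, so one alternative holds. Met.
  (c) No party resides in Ashmarsh. Condition not met.
  (d) Every defendant has filed written consent. Met.
  → The court lacks jurisdiction.
The Ashbourne High Bench:
  (a) The property lies in Rhodale, not Ashbourne. Not met.
  (b) The plaintiff resides in Orinstead, which is not Istport, which satisfies one of the alternatives. Met.
  (c) Every defendant has filed written consent, so one alternative holds. Condition met.
  (d) The claim is a property claim, not a consumer claim — that alternative is enough. Satisfied.
  (e) The amount in controversy is $6,250, within the $50,000 ceiling. And the carve-out is inapplicable — the operative events occurred in Rhodale, not Ashbourne. Met.
  → At least one condition fails; no jurisdiction.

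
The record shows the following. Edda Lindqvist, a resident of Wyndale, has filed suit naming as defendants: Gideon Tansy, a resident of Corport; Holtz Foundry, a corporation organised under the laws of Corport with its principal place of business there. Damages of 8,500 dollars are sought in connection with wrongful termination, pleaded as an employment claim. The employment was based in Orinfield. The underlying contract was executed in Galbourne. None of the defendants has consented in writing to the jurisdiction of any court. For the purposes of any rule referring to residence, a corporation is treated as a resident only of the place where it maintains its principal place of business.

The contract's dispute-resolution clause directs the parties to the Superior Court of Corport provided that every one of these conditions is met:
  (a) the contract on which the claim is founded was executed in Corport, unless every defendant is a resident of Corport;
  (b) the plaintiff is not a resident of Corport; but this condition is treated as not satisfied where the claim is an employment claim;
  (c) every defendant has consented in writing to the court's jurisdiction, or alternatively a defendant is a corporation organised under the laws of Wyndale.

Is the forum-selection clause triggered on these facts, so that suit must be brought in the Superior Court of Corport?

The Superior Court of Corport:
  (a) The contract was executed in Galbourne, not Corport. But the defendants reside as follows — Gideon Tansy in Corport, Holtz Foundry in Corport — all in Corport, and the 'unless' clause therefore excuses the requirement. Condition met.
  (b) The plaintiff resides in Wyndale, which is not Corport. But the claim is an employment claim, triggering the carve-out and defeating this condition. Condition not met.
  (c) No such written consent has been filed; the corporate defendant(s) are organised in Corport, not Wyndale — none of the alternatives is met. Not satisfied.
  → The clause does not apply.

No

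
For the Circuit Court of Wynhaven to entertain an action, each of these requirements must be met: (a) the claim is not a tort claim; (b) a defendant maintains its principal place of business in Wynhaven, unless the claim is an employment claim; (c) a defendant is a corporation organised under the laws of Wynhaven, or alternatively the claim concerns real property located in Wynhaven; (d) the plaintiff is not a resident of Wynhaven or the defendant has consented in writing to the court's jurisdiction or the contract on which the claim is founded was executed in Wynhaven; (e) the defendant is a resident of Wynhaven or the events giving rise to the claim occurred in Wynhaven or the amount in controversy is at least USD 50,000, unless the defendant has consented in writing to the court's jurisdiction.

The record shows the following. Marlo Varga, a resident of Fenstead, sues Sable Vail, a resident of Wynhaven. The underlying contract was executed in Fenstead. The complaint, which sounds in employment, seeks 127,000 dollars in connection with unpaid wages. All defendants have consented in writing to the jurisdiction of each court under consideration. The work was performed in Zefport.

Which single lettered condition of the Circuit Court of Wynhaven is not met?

(c)

The Circuit Court of Wynhaven:
  (a) The claim is an employment claim, not a tort claim. Met.
  (b) No defendant is a corporation. But the claim is an employment claim, and the 'unless' clause therefore excuses the requirement. Satisfied.
  (c) No defendant is a corporation; the claim does not concern real property — every alternative fails. Fails.
  (d) The plaintiff resides in Fenstead, which is not Wynhaven, which satisfies one of the alternatives. Met.
  (e) The defendant resides in Wynhaven — that alternative is enough. Met.
Only condition (c) fails.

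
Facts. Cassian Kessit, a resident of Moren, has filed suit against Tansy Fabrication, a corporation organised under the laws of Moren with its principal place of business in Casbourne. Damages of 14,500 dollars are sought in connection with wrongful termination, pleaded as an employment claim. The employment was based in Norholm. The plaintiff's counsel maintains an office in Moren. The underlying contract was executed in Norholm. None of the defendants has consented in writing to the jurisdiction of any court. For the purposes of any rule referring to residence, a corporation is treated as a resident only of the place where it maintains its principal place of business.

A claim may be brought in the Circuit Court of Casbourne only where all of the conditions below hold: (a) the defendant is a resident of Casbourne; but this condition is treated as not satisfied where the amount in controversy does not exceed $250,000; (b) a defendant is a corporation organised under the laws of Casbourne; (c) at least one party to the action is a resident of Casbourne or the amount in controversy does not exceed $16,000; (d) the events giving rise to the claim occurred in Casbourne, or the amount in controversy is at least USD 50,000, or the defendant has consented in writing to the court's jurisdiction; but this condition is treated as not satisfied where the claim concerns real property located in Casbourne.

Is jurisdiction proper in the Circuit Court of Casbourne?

No

The Circuit Court of Casbourne:
  (a) The defendant resides in Casbourne. But the amount in controversy is $14,500, within the 250,000 dollars ceiling, triggering the carve-out and defeating this condition. Condition not met.
  (b) The corporate defendant(s) are organised in Moren, not Casbourne. Condition not met.
  (c) Tansy Fabrication resides in Casbourne, so one alternative holds. Met.
  (d) The operative events occurred in Norholm, not Casbourne; the amount in controversy is USD 14,500, below the USD 50,000 floor; no such written consent has been filed — every alternative fails. Not satisfied.
  → Not every requirement is met — no jurisdiction.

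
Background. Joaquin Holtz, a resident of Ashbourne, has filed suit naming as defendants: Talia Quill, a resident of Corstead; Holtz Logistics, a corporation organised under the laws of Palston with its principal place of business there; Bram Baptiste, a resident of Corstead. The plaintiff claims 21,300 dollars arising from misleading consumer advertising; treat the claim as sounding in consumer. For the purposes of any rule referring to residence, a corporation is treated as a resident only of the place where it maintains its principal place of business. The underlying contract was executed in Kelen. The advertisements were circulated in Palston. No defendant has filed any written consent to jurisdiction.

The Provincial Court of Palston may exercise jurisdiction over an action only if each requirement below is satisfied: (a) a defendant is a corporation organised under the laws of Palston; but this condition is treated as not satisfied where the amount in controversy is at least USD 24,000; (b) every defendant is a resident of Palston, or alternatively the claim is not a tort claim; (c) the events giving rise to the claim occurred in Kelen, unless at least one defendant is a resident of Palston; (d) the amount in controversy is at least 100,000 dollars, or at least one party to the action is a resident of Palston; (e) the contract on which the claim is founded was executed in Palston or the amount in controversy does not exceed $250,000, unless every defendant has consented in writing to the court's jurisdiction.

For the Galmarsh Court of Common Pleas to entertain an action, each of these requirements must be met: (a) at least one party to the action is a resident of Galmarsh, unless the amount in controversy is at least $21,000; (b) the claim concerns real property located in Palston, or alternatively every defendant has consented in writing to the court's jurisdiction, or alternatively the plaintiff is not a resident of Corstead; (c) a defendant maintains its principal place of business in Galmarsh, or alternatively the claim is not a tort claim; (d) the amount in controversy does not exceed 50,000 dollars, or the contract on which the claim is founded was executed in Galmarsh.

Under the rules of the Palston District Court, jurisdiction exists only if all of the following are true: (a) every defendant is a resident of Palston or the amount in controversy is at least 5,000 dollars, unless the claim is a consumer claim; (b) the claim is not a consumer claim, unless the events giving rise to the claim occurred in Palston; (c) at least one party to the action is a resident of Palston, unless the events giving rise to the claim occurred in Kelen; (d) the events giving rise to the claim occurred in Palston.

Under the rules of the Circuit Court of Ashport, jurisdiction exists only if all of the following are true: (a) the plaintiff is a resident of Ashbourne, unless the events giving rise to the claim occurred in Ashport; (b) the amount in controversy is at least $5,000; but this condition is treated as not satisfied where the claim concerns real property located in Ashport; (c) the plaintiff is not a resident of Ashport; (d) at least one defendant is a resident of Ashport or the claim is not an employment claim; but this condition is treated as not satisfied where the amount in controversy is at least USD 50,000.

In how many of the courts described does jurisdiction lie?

The Provincial Court of Palston:
  (a) Holtz Logistics is organised under the laws of Palston. The exception is not triggered, since the amount in controversy is USD 21,300, below the $24,000 floor. Satisfied.
  (b) The claim is a consumer claim, not a tort claim, so this disjunct is met. Condition met.
  (c) The operative events occurred in Palston, not Kelen. The proviso rescues it, though: Holtz Logistics resides in Palston. Satisfied.
  (d) Holtz Logistics resides in Palston, which satisfies one of the alternatives. Condition met.
  (e) The amount in controversy is $21,300, within the $250,000 ceiling, so one alternative holds. Condition met.
  → The court has jurisdiction.
The Galmarsh Court of Common Pleas:
  (a) No party resides in Galmarsh. However, the amount in controversy is $21,300, which meets the USD 21,000 floor, so the 'unless' proviso supplies this condition. Met.
  (b) The plaintiff resides in Ashbourne, which is not Corstead — that alternative is enough. Condition met.
  (c) The claim is a consumer claim, not a tort claim, which satisfies one of the alternatives. Condition met.
  (d) The amount in controversy is USD 21,300, within the USD 50,000 ceiling, which satisfies one of the alternatives. Met.
  → All conditions met; jurisdiction exists.
The Palston District Court:
  (a) The amount in controversy is $21,300, which meets the USD 5,000 floor, so this disjunct is met. Met.
  (b) The claim is a consumer claim. However, the operative events occurred in Palston, so the 'unless' proviso supplies this condition. Satisfied.
  (c) Holtz Logistics resides in Palston. Condition met.
  (d) The operative events occurred in Palston. Met.
  → The court has jurisdiction.
The Circuit Court of Ashport:
  (a) The plaintiff resides in Ashbourne. Satisfied.
  (b) The amount in controversy is 21,300 dollars, which meets the USD 5,000 floor. The exception is not triggered, since the claim does not concern real property. Satisfied.
  (c) The plaintiff resides in Ashbourne, which is not Ashport. Met.
  (d) The claim is a consumer claim, not an employment claim, so one alternative holds. The exception is not triggered, since the amount in controversy is 21,300 dollars, below the $50,000 floor. Satisfied.
  → All conditions met; jurisdiction exists.
Courts with jurisdiction: the Provincial Court of Palston, the Galmarsh Court of Common Pleas, the Palston District Court, the Circuit Court of Ashport — 4 in total.

4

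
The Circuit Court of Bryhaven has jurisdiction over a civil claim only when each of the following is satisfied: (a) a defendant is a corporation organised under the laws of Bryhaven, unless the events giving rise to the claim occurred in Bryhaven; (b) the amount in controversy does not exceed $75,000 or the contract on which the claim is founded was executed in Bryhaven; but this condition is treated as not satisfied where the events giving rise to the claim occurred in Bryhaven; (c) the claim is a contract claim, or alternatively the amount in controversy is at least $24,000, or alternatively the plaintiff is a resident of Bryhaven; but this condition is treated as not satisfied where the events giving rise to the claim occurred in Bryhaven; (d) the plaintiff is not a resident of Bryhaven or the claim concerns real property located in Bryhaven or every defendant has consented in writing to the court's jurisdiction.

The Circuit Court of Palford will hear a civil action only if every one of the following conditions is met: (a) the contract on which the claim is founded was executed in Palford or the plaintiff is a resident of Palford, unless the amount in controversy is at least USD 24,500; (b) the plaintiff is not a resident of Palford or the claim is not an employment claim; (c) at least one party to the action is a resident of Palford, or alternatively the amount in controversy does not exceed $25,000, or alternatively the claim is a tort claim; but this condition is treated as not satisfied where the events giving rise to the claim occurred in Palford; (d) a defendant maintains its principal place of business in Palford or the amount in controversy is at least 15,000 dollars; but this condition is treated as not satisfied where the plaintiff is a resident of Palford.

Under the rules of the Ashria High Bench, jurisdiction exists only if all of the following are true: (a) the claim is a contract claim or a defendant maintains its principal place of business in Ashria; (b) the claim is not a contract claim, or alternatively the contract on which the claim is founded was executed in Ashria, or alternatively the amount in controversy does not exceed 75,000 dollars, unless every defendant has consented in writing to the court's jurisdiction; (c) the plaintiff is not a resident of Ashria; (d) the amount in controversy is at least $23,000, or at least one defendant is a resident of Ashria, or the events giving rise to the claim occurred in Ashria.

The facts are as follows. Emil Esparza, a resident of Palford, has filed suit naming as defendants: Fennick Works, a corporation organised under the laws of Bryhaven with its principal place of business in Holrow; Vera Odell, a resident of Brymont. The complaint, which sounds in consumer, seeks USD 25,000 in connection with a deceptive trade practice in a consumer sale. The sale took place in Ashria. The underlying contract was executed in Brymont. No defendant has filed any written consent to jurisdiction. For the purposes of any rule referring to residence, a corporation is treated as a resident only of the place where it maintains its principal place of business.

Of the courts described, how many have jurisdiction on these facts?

1

The Circuit Court of Bryhaven:
  (a) Fennick Works is organised under the laws of Bryhaven. Condition met.
  (b) The amount in controversy is 25,000 dollars, within the $75,000 ceiling, so one alternative holds. The exception is not triggered, since the operative events occurred in Ashria, not Bryhaven. Satisfied.
  (c) The amount in controversy is USD 25,000, which meets the 24,000 dollars floor — that alternative is enough. The exception is not triggered, since the operative events occurred in Ashria, not Bryhaven. Met.
  (d) The plaintiff resides in Palford, which is not Bryhaven, which satisfies one of the alternatives. Condition met.
  → Every requirement is satisfied — jurisdiction.
The Circuit Court of Palford:
  (a) The plaintiff resides in Palford, which satisfies one of the alternatives. Met.
  (b) The claim is a consumer claim, not an employment claim, so this disjunct is met. Satisfied.
  (c) Emil Esparza resides in Palford, so one alternative holds. The carve-out does not apply: the operative events occurred in Ashria, not Palford. Condition met.
  (d) The amount in controversy is 25,000 dollars, which meets the 15,000 dollars floor, so this disjunct is met. However, the plaintiff resides in Palford, which falls within the stated exception and so defeats the condition. Not met.
  → At least one condition fails; no jurisdiction.
The Ashria High Bench:
  (a) The claim is a consumer claim, not a contract claim; the corporate defendant(s) have their principal place of business in Holrow, not Ashria — every alternative fails. Not met.
  (b) The claim is a consumer claim, not a contract claim, so this disjunct is met. Satisfied.
  (c) The plaintiff resides in Palford, which is not Ashria. Condition met.
  (d) The amount in controversy is $25,000, which meets the 23,000 dollars floor — that alternative is enough. Met.
  → No jurisdiction.
Courts with jurisdiction: the Circuit Court of Bryhaven — 1 in total.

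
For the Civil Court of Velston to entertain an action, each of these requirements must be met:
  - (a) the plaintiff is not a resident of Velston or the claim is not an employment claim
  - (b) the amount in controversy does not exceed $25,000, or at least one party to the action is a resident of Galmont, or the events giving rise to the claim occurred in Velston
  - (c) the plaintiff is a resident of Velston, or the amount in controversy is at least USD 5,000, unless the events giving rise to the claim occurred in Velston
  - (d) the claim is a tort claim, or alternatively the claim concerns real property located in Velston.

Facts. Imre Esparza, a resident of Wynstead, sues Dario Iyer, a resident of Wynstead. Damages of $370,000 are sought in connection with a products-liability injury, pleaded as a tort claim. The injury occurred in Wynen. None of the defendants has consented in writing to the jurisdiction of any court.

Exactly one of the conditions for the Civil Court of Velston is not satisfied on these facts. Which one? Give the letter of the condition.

(b)

The Civil Court of Velston:
  (a) The plaintiff resides in Wynstead, which is not Velston, so one alternative holds. Condition met.
  (b) The amount in controversy is USD 370,000, above the $25,000 ceiling; no party resides in Galmont; the operative events occurred in Wynen, not Velston — no alternative holds. Not satisfied.
  (c) The amount in controversy is USD 370,000, which meets the 5,000 dollars floor, so this disjunct is met. Met.
  (d) The claim is a tort claim, so this disjunct is met. Condition met.
Only condition (b) fails.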